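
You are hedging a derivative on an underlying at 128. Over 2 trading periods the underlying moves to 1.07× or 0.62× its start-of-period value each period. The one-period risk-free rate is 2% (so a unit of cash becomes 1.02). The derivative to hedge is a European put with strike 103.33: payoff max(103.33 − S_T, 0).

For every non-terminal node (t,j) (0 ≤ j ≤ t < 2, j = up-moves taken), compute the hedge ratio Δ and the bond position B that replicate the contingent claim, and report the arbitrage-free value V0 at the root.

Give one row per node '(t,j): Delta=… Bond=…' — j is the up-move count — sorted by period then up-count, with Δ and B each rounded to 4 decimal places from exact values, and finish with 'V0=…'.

(0,0): Delta=-0.3461 Bond=48.4451
(1,0): Delta=-1.0000 Bond=101.3039
(1,1): Delta=-0.2988 Bond=42.9277
V0=4.1385

The replicating-portfolio and risk-neutral prices coincide; use p* = (1.02−0.62)/(1.07−0.62) = 0.8889 for the latter.
Terminal values V(2,·): V(2,0)=54.1268, V(2,1)=18.4148, V(2,2)=0.0000
  t=1,j=0: stock 79.3600 → up 84.9152 (V=18.4148), down 49.2032 (V=54.1268). Price 21.9439; hedge Δ=-1.0000, bond B=101.3039.
  t=1,j=1: stock 136.9600 → up 146.5472 (V=0.0000), down 84.9152 (V=18.4148). Price 2.0060; hedge Δ=-0.2988, bond B=42.9277.
  t=0,j=0: stock 128.0000 → up 136.9600 (V=2.0060), down 79.3600 (V=21.9439). Price 4.1385; hedge Δ=-0.3461, bond B=48.4451.
Self-financing check: at every node Δ·S+B equals the discounted successor values.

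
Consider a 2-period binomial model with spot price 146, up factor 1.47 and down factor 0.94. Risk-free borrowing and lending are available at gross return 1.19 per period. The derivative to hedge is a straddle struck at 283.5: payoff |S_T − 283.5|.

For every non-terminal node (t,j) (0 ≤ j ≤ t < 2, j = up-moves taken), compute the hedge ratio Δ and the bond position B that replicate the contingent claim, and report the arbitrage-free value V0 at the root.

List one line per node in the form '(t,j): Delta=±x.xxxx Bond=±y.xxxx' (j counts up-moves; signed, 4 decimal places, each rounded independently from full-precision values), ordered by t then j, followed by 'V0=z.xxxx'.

No-arbitrage ⇒ martingale measure with p* = (R−d)/(u−d) = 0.4717.
Terminal payoffs: V(2,0)=154.4944, V(2,1)=81.7572, V(2,2)=31.9914
  t=1,j=0: stock 137.2400 → up 201.7428 (V=81.7572), down 129.0056 (V=154.4944). Price 100.9953; hedge Δ=-1.0000, bond B=238.2353.
  t=1,j=1: stock 214.6200 → up 315.4914 (V=31.9914), down 201.7428 (V=81.7572). Price 48.9771; hedge Δ=-0.4375, bond B=142.8749.
  t=0,j=0: stock 146.0000 → up 214.6200 (V=48.9771), down 137.2400 (V=100.9953). Price 64.2508; hedge Δ=-0.6722, bond B=162.3983.
Each (Δ,B) replicates both successor values, so the strategy is self-financing and V0 is arbitrage-free.

(0,0): Delta=-0.6722 Bond=162.3983
(1,0): Delta=-1.0000 Bond=238.2353
(1,1): Delta=-0.4375 Bond=142.8749
V0=64.2508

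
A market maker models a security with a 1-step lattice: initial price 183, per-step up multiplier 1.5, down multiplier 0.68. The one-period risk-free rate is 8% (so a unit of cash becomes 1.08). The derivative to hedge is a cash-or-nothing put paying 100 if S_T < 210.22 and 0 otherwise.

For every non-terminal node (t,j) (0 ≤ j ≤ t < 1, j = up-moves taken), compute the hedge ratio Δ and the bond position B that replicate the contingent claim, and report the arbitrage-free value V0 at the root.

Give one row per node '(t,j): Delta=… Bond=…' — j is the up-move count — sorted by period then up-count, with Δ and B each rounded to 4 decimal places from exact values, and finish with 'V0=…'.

Since d<R<u, set p* = (R−d)/(u−d) = 0.4878; price each node as the discounted p*-expectation of its children.
Payoff layer (t=1): V(1,0)=100.0000, V(1,1)=0.0000
Node (0,0) S=183.0000: V=(p*·0.0000+(1−p*)·100.0000)/1.08=47.4255; Δ=(0.0000−100.0000)/(274.5000−124.4400)=-0.6664; B=V−Δ·S=169.3767
Check: Δ(0,0)·S0 + B(0,0) = 47.4255 = V0.

(0,0): Delta=-0.6664 Bond=169.3767
V0=47.4255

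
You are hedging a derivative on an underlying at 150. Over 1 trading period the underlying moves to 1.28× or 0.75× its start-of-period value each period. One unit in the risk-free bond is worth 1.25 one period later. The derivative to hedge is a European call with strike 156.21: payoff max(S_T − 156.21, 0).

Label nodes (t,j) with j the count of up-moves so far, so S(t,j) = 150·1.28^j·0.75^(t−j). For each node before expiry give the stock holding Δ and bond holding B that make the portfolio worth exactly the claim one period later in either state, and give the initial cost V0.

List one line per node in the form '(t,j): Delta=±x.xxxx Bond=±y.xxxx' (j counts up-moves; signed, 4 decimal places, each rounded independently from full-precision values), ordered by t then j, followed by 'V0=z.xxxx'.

Risk-neutral probability p* = (R−d)/(u−d) = (1.25−0.75)/(1.28−0.75) = 0.9434.
At expiry t=1: V(1,0)=0.0000, V(1,1)=35.7900
(0,0): S=150.0000. Δ = (V_up−V_dn)/(S_up−S_dn) = (35.7900−0.0000)/(192.0000−112.5000) = 0.4502. V = [p*·35.7900 + (1−p*)·0.0000]/1.25 = 27.0113. B = V − Δ·S = -40.5170.
Check: Δ(0,0)·S0 + B(0,0) = 27.0113 = V0.

(0,0): Delta=0.4502 Bond=-40.5170
V0=27.0113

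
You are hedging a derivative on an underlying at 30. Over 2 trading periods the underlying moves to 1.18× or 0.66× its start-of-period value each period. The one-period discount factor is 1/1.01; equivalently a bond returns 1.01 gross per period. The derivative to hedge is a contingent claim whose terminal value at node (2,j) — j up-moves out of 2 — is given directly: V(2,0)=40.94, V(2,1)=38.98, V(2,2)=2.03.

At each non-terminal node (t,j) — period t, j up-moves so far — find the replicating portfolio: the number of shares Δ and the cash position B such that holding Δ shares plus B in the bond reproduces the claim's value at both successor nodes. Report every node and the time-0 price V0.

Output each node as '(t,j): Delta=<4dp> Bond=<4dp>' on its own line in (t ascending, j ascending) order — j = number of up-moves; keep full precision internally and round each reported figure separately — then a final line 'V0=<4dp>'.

(0,0): Delta=-1.6191 Bond=70.5814
(1,0): Delta=-0.1904 Bond=42.9977
(1,1): Delta=-2.0073 Bond=85.0278
V0=22.0076

The replicating-portfolio and risk-neutral prices coincide; use p* = (1.01−0.66)/(1.18−0.66) = 0.6731 for the latter.
Terminal payoffs: V(2,0)=40.9400, V(2,1)=38.9800, V(2,2)=2.0300
Node (1,0) S=19.8000: V=(p*·38.9800+(1−p*)·40.9400)/1.01=39.2285; Δ=(38.9800−40.9400)/(23.3640−13.0680)=-0.1904; B=V−Δ·S=42.9977
Node (1,1) S=35.4000: V=(p*·2.0300+(1−p*)·38.9800)/1.01=13.9701; Δ=(2.0300−38.9800)/(41.7720−23.3640)=-2.0073; B=V−Δ·S=85.0278
Node (0,0) S=30.0000: V=(p*·13.9701+(1−p*)·39.2285)/1.01=22.0076; Δ=(13.9701−39.2285)/(35.4000−19.8000)=-1.6191; B=V−Δ·S=70.5814
Check: Δ(0,0)·S0 + B(0,0) = 22.0076 = V0.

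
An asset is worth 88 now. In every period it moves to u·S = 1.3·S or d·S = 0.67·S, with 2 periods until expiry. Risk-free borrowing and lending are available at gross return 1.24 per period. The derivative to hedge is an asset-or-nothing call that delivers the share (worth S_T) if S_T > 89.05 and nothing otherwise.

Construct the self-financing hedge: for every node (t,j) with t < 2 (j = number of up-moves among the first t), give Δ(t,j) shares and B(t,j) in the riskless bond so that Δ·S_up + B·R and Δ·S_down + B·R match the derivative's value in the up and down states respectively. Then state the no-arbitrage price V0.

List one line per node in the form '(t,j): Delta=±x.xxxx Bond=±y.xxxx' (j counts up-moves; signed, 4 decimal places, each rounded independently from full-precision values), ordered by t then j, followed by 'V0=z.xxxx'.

(0,0): Delta=1.9573 Bond=-93.0668
(1,0): Delta=0.0000 Bond=0.0000
(1,1): Delta=2.0635 Bond=-127.5504
V0=79.1762

No-arbitrage ⇒ martingale measure with p* = (R−d)/(u−d) = 0.9048.
Terminal values V(2,·): V(2,0)=0.0000, V(2,1)=0.0000, V(2,2)=148.7200
  t=1,j=0: stock 58.9600 → up 76.6480 (V=0.0000), down 39.5032 (V=0.0000). Price 0.0000; hedge Δ=0.0000, bond B=0.0000.
  t=1,j=1: stock 114.4000 → up 148.7200 (V=148.7200), down 76.6480 (V=0.0000). Price 108.5131; hedge Δ=2.0635, bond B=-127.5504.
  t=0,j=0: stock 88.0000 → up 114.4000 (V=108.5131), down 58.9600 (V=0.0000). Price 79.1762; hedge Δ=1.9573, bond B=-93.0668.
Root portfolio cost Δ·88+B reproduces V0=79.1762.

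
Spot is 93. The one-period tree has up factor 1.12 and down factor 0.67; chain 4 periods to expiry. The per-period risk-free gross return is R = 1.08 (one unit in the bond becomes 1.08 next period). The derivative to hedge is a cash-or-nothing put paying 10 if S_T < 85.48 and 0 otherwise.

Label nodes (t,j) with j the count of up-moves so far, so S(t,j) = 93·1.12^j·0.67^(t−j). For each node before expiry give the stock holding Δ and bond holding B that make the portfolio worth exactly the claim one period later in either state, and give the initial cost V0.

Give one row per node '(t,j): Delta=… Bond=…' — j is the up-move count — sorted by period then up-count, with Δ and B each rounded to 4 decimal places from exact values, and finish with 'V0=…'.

The replicating-portfolio and risk-neutral prices coincide; use p* = (1.08−0.67)/(1.12−0.67) = 0.9111 for the latter.
Payoff layer (t=4): V(4,0)=10.0000, V(4,1)=10.0000, V(4,2)=10.0000, V(4,3)=0.0000, V(4,4)=0.0000
(3,0): S=27.9710. Δ = (V_up−V_dn)/(S_up−S_dn) = (10.0000−10.0000)/(31.3275−18.7405) = 0.0000. V = [p*·10.0000 + (1−p*)·10.0000]/1.08 = 9.2593. B = V − Δ·S = 9.2593.
(3,1): S=46.7574. Δ = (V_up−V_dn)/(S_up−S_dn) = (10.0000−10.0000)/(52.3683−31.3275) = 0.0000. V = [p*·10.0000 + (1−p*)·10.0000]/1.08 = 9.2593. B = V − Δ·S = 9.2593.
(3,2): S=78.1617. Δ = (V_up−V_dn)/(S_up−S_dn) = (0.0000−10.0000)/(87.5411−52.3683) = -0.2843. V = [p*·0.0000 + (1−p*)·10.0000]/1.08 = 0.8230. B = V − Δ·S = 23.0453.
(3,3): S=130.6583. Δ = (V_up−V_dn)/(S_up−S_dn) = (0.0000−0.0000)/(146.3373−87.5411) = 0.0000. V = [p*·0.0000 + (1−p*)·0.0000]/1.08 = 0.0000. B = V − Δ·S = 0.0000.
(2,0): S=41.7477. Δ = (V_up−V_dn)/(S_up−S_dn) = (9.2593−9.2593)/(46.7574−27.9710) = 0.0000. V = [p*·9.2593 + (1−p*)·9.2593]/1.08 = 8.5734. B = V − Δ·S = 8.5734.
(2,1): S=69.7872. Δ = (V_up−V_dn)/(S_up−S_dn) = (0.8230−9.2593)/(78.1617−46.7574) = -0.2686. V = [p*·0.8230 + (1−p*)·9.2593]/1.08 = 1.4564. B = V − Δ·S = 20.2036.
(2,2): S=116.6592. Δ = (V_up−V_dn)/(S_up−S_dn) = (0.0000−0.8230)/(130.6583−78.1617) = -0.0157. V = [p*·0.0000 + (1−p*)·0.8230]/1.08 = 0.0677. B = V − Δ·S = 1.8967.
(1,0): S=62.3100. Δ = (V_up−V_dn)/(S_up−S_dn) = (1.4564−8.5734)/(69.7872−41.7477) = -0.2538. V = [p*·1.4564 + (1−p*)·8.5734]/1.08 = 1.9343. B = V − Δ·S = 17.7498.
(1,1): S=104.1600. Δ = (V_up−V_dn)/(S_up−S_dn) = (0.0677−1.4564)/(116.6592−69.7872) = -0.0296. V = [p*·0.0677 + (1−p*)·1.4564]/1.08 = 0.1770. B = V − Δ·S = 3.2630.
(0,0): S=93.0000. Δ = (V_up−V_dn)/(S_up−S_dn) = (0.1770−1.9343)/(104.1600−62.3100) = -0.0420. V = [p*·0.1770 + (1−p*)·1.9343]/1.08 = 0.3085. B = V − Δ·S = 4.2136.
Self-financing check: at every node Δ·S+B equals the discounted successor values.

(0,0): Delta=-0.0420 Bond=4.2136
(1,0): Delta=-0.2538 Bond=17.7498
(1,1): Delta=-0.0296 Bond=3.2630
(2,0): Delta=0.0000 Bond=8.5734
(2,1): Delta=-0.2686 Bond=20.2036
(2,2): Delta=-0.0157 Bond=1.8967
(3,0): Delta=0.0000 Bond=9.2593
(3,1): Delta=0.0000 Bond=9.2593
(3,2): Delta=-0.2843 Bond=23.0453
(3,3): Delta=0.0000 Bond=0.0000
V0=0.3085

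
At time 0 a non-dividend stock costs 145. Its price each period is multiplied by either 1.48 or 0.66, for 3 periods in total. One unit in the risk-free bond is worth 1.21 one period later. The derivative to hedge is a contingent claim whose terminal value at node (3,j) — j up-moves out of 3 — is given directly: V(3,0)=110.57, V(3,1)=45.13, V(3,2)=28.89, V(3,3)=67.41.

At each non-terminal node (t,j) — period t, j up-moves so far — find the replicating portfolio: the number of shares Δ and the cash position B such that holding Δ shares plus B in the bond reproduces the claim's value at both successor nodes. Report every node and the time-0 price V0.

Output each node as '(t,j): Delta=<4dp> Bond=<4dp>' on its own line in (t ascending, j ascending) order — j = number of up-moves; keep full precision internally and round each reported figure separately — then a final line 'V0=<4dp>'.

(0,0): Delta=0.0176 Bond=23.9646
(1,0): Delta=-0.3416 Bond=63.3752
(1,1): Delta=0.0962 Bond=12.1207
(2,0): Delta=-1.2635 Bond=134.9101
(2,1): Delta=-0.1398 Bond=48.1002
(2,2): Delta=0.1479 Bond=-1.7470
V0=26.5145

Since d<R<u, set p* = (R−d)/(u−d) = 0.6707; price each node as the discounted p*-expectation of its children.
Terminal values V(3,·): V(3,0)=110.5700, V(3,1)=45.1300, V(3,2)=28.8900, V(3,3)=67.4100
Node (2,0) S=63.1620: V=(p*·45.1300+(1−p*)·110.5700)/1.21=55.1052; Δ=(45.1300−110.5700)/(93.4798−41.6869)=-1.2635; B=V−Δ·S=134.9101
Node (2,1) S=141.6360: V=(p*·28.8900+(1−p*)·45.1300)/1.21=28.2953; Δ=(28.8900−45.1300)/(209.6213−93.4798)=-0.1398; B=V−Δ·S=48.1002
Node (2,2) S=317.6080: V=(p*·67.4100+(1−p*)·28.8900)/1.21=45.2286; Δ=(67.4100−28.8900)/(470.0598−209.6213)=0.1479; B=V−Δ·S=-1.7470
Node (1,0) S=95.7000: V=(p*·28.2953+(1−p*)·55.1052)/1.21=30.6801; Δ=(28.2953−55.1052)/(141.6360−63.1620)=-0.3416; B=V−Δ·S=63.3752
Node (1,1) S=214.6000: V=(p*·45.2286+(1−p*)·28.2953)/1.21=32.7711; Δ=(45.2286−28.2953)/(317.6080−141.6360)=0.0962; B=V−Δ·S=12.1207
Node (0,0) S=145.0000: V=(p*·32.7711+(1−p*)·30.6801)/1.21=26.5145; Δ=(32.7711−30.6801)/(214.6000−95.7000)=0.0176; B=V−Δ·S=23.9646
Self-financing check: at every node Δ·S+B equals the discounted successor values.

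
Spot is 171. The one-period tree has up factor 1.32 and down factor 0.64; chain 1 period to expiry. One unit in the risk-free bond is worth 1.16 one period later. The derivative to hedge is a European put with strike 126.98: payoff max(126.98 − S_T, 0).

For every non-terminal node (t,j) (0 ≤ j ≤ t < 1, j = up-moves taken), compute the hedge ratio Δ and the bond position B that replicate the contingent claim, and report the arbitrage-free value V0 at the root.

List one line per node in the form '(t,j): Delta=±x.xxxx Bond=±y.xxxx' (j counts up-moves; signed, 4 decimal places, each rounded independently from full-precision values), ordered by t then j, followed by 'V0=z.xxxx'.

(0,0): Delta=-0.1508 Bond=29.3519
V0=3.5578

Since d<R<u, set p* = (R−d)/(u−d) = 0.7647; price each node as the discounted p*-expectation of its children.
At expiry t=1: V(1,0)=17.5400, V(1,1)=0.0000
Node (0,0) S=171.0000: V=(p*·0.0000+(1−p*)·17.5400)/1.16=3.5578; Δ=(0.0000−17.5400)/(225.7200−109.4400)=-0.1508; B=V−Δ·S=29.3519
The time-0 hedge costs 3.5578, which is the no-arbitrage price.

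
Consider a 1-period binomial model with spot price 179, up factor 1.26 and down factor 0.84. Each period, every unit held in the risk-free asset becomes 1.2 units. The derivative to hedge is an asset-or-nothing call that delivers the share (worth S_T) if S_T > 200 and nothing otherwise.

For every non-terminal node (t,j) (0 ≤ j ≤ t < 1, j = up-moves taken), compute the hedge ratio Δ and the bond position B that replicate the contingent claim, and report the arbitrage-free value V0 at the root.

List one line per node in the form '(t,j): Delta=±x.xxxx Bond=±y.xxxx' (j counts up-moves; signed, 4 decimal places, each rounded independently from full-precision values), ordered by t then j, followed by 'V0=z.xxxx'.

The replicating-portfolio and risk-neutral prices coincide; use p* = (1.2−0.84)/(1.26−0.84) = 0.8571 for the latter.
At expiry t=1: V(1,0)=0.0000, V(1,1)=225.5400
(0,0): S=179.0000. Δ = (V_up−V_dn)/(S_up−S_dn) = (225.5400−0.0000)/(225.5400−150.3600) = 3.0000. V = [p*·225.5400 + (1−p*)·0.0000]/1.2 = 161.1000. B = V − Δ·S = -375.9000.
Root portfolio cost Δ·179+B reproduces V0=161.1000.

(0,0): Delta=3.0000 Bond=-375.9000
V0=161.1000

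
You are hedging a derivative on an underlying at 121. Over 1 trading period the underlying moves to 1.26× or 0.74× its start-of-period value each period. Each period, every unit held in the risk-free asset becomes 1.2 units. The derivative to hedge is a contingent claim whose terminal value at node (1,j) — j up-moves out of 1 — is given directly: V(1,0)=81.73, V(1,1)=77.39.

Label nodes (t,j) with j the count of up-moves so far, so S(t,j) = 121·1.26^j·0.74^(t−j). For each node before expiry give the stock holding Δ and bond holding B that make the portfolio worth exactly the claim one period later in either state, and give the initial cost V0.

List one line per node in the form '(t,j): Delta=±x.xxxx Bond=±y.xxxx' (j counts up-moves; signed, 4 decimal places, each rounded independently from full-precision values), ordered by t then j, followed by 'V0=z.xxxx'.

Under the risk-neutral measure, an up-move has probability p* = (R−d)/(u−d) = 0.8846 and values discount at R = 1.2.
At expiry t=1: V(1,0)=81.7300, V(1,1)=77.3900
(0,0): S=121.0000. Δ = (V_up−V_dn)/(S_up−S_dn) = (77.3900−81.7300)/(152.4600−89.5400) = -0.0690. V = [p*·77.3900 + (1−p*)·81.7300]/1.2 = 64.9090. B = V − Δ·S = 73.2551.
Each (Δ,B) replicates both successor values, so the strategy is self-financing and V0 is arbitrage-free.

(0,0): Delta=-0.0690 Bond=73.2551
V0=64.9090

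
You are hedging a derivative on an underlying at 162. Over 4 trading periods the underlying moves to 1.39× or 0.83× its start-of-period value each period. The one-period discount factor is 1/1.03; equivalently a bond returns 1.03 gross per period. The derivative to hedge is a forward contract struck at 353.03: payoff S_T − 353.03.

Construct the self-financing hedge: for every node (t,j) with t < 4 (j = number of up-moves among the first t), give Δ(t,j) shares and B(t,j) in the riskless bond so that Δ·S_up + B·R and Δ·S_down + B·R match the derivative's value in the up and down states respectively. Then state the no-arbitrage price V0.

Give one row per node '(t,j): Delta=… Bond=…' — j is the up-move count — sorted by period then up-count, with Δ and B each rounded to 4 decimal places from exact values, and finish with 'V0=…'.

The replicating-portfolio and risk-neutral prices coincide; use p* = (1.03−0.83)/(1.39−0.83) = 0.3571 for the latter.
Payoff layer (t=4): V(4,0)=-276.1475, V(4,1)=-224.2750, V(4,2)=-137.4042, V(4,3)=8.0783, V(4,4)=251.7177
(3,0): S=92.6295. Δ = (V_up−V_dn)/(S_up−S_dn) = (-224.2750−-276.1475)/(128.7550−76.8825) = 1.0000. V = [p*·-224.2750 + (1−p*)·-276.1475]/1.03 = -250.1181. B = V − Δ·S = -342.7476.
(3,1): S=155.1265. Δ = (V_up−V_dn)/(S_up−S_dn) = (-137.4042−-224.2750)/(215.6258−128.7550) = 1.0000. V = [p*·-137.4042 + (1−p*)·-224.2750]/1.03 = -187.6211. B = V − Δ·S = -342.7476.
(3,2): S=259.7902. Δ = (V_up−V_dn)/(S_up−S_dn) = (8.0783−-137.4042)/(361.1083−215.6258) = 1.0000. V = [p*·8.0783 + (1−p*)·-137.4042]/1.03 = -82.9574. B = V − Δ·S = -342.7476.
(3,3): S=435.0703. Δ = (V_up−V_dn)/(S_up−S_dn) = (251.7177−8.0783)/(604.7477−361.1083) = 1.0000. V = [p*·251.7177 + (1−p*)·8.0783]/1.03 = 92.3227. B = V − Δ·S = -342.7476.
(2,0): S=111.6018. Δ = (V_up−V_dn)/(S_up−S_dn) = (-187.6211−-250.1181)/(155.1265−92.6295) = 1.0000. V = [p*·-187.6211 + (1−p*)·-250.1181]/1.03 = -221.1628. B = V − Δ·S = -332.7646.
(2,1): S=186.8994. Δ = (V_up−V_dn)/(S_up−S_dn) = (-82.9574−-187.6211)/(259.7902−155.1265) = 1.0000. V = [p*·-82.9574 + (1−p*)·-187.6211]/1.03 = -145.8652. B = V − Δ·S = -332.7646.
(2,2): S=313.0002. Δ = (V_up−V_dn)/(S_up−S_dn) = (92.3227−-82.9574)/(435.0703−259.7902) = 1.0000. V = [p*·92.3227 + (1−p*)·-82.9574]/1.03 = -19.7644. B = V − Δ·S = -332.7646.
(1,0): S=134.4600. Δ = (V_up−V_dn)/(S_up−S_dn) = (-145.8652−-221.1628)/(186.8994−111.6018) = 1.0000. V = [p*·-145.8652 + (1−p*)·-221.1628]/1.03 = -188.6125. B = V − Δ·S = -323.0725.
(1,1): S=225.1800. Δ = (V_up−V_dn)/(S_up−S_dn) = (-19.7644−-145.8652)/(313.0002−186.8994) = 1.0000. V = [p*·-19.7644 + (1−p*)·-145.8652]/1.03 = -97.8925. B = V − Δ·S = -323.0725.
(0,0): S=162.0000. Δ = (V_up−V_dn)/(S_up−S_dn) = (-97.8925−-188.6125)/(225.1800−134.4600) = 1.0000. V = [p*·-97.8925 + (1−p*)·-188.6125]/1.03 = -151.6626. B = V − Δ·S = -313.6626.
Self-financing check: at every node Δ·S+B equals the discounted successor values.

(0,0): Delta=1.0000 Bond=-313.6626
(1,0): Delta=1.0000 Bond=-323.0725
(1,1): Delta=1.0000 Bond=-323.0725
(2,0): Delta=1.0000 Bond=-332.7646
(2,1): Delta=1.0000 Bond=-332.7646
(2,2): Delta=1.0000 Bond=-332.7646
(3,0): Delta=1.0000 Bond=-342.7476
(3,1): Delta=1.0000 Bond=-342.7476
(3,2): Delta=1.0000 Bond=-342.7476
(3,3): Delta=1.0000 Bond=-342.7476
V0=-151.6626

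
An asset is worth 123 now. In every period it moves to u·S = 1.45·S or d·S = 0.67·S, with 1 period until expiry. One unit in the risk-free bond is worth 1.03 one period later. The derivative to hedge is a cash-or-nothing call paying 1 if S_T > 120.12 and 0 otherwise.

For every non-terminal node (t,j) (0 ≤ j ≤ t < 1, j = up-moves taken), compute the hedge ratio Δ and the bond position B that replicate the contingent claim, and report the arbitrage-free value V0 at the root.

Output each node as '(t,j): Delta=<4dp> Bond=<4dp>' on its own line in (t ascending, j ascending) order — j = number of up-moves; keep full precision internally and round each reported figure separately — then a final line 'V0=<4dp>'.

The replicating-portfolio and risk-neutral prices coincide; use p* = (1.03−0.67)/(1.45−0.67) = 0.4615 for the latter.
Terminal values V(1,·): V(1,0)=0.0000, V(1,1)=1.0000
  t=0,j=0: stock 123.0000 → up 178.3500 (V=1.0000), down 82.4100 (V=0.0000). Price 0.4481; hedge Δ=0.0104, bond B=-0.8340.
Each (Δ,B) replicates both successor values, so the strategy is self-financing and V0 is arbitrage-free.

(0,0): Delta=0.0104 Bond=-0.8340
V0=0.4481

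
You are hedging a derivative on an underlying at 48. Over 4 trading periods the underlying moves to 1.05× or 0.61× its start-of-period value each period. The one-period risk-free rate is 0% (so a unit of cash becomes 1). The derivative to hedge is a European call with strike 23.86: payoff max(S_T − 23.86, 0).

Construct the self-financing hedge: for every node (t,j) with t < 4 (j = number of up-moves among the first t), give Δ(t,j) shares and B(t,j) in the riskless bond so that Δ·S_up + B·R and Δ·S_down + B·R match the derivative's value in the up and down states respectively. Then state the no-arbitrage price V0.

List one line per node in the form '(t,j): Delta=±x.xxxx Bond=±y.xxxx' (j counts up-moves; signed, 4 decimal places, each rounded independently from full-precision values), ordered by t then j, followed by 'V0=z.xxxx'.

(0,0): Delta=0.9334 Bond=-20.3414
(1,0): Delta=0.6120 Bond=-10.9302
(1,1): Delta=0.9573 Bond=-21.5480
(2,0): Delta=0.0000 Bond=0.0000
(2,1): Delta=0.6575 Bond=-12.3316
(2,2): Delta=0.9797 Bond=-22.7296
(3,0): Delta=0.0000 Bond=0.0000
(3,1): Delta=0.0000 Bond=0.0000
(3,2): Delta=0.7065 Bond=-13.9125
(3,3): Delta=1.0000 Bond=-23.8600
V0=24.4612

No-arbitrage ⇒ martingale measure with p* = (R−d)/(u−d) = 0.8864.
Payoff layer (t=4): V(4,0)=0.0000, V(4,1)=0.0000, V(4,2)=0.0000, V(4,3)=10.0353, V(4,4)=34.4843
Node (3,0) S=10.8951: V=(p*·0.0000+(1−p*)·0.0000)/1=0.0000; Δ=(0.0000−0.0000)/(11.4398−6.6460)=0.0000; B=V−Δ·S=0.0000
Node (3,1) S=18.7538: V=(p*·0.0000+(1−p*)·0.0000)/1=0.0000; Δ=(0.0000−0.0000)/(19.6915−11.4398)=0.0000; B=V−Δ·S=0.0000
Node (3,2) S=32.2812: V=(p*·10.0353+(1−p*)·0.0000)/1=8.8949; Δ=(10.0353−0.0000)/(33.8953−19.6915)=0.7065; B=V−Δ·S=-13.9125
Node (3,3) S=55.5660: V=(p*·34.4843+(1−p*)·10.0353)/1=31.7060; Δ=(34.4843−10.0353)/(58.3443−33.8953)=1.0000; B=V−Δ·S=-23.8600
Node (2,0) S=17.8608: V=(p*·0.0000+(1−p*)·0.0000)/1=0.0000; Δ=(0.0000−0.0000)/(18.7538−10.8951)=0.0000; B=V−Δ·S=0.0000
Node (2,1) S=30.7440: V=(p*·8.8949+(1−p*)·0.0000)/1=7.8841; Δ=(8.8949−0.0000)/(32.2812−18.7538)=0.6575; B=V−Δ·S=-12.3316
Node (2,2) S=52.9200: V=(p*·31.7060+(1−p*)·8.8949)/1=29.1138; Δ=(31.7060−8.8949)/(55.5660−32.2812)=0.9797; B=V−Δ·S=-22.7296
Node (1,0) S=29.2800: V=(p*·7.8841+(1−p*)·0.0000)/1=6.9882; Δ=(7.8841−0.0000)/(30.7440−17.8608)=0.6120; B=V−Δ·S=-10.9302
Node (1,1) S=50.4000: V=(p*·29.1138+(1−p*)·7.8841)/1=26.7014; Δ=(29.1138−7.8841)/(52.9200−30.7440)=0.9573; B=V−Δ·S=-21.5480
Node (0,0) S=48.0000: V=(p*·26.7014+(1−p*)·6.9882)/1=24.4612; Δ=(26.7014−6.9882)/(50.4000−29.2800)=0.9334; B=V−Δ·S=-20.3414
Self-financing check: at every node Δ·S+B equals the discounted successor values.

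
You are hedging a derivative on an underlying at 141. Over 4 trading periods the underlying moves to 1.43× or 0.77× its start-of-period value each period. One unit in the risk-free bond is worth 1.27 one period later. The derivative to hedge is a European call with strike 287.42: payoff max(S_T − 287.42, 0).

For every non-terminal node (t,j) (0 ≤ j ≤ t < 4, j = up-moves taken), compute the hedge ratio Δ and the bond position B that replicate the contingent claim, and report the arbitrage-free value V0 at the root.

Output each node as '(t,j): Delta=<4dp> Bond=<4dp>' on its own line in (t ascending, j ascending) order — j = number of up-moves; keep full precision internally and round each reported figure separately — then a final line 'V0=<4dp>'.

Under the risk-neutral measure, an up-move has probability p* = (R−d)/(u−d) = 0.7576 and values discount at R = 1.27.
Payoff layer (t=4): V(4,0)=0.0000, V(4,1)=0.0000, V(4,2)=0.0000, V(4,3)=30.0612, V(4,4)=302.1879
(3,0): S=64.3712. Δ = (V_up−V_dn)/(S_up−S_dn) = (0.0000−0.0000)/(92.0507−49.5658) = 0.0000. V = [p*·0.0000 + (1−p*)·0.0000]/1.27 = 0.0000. B = V − Δ·S = 0.0000.
(3,1): S=119.5464. Δ = (V_up−V_dn)/(S_up−S_dn) = (0.0000−0.0000)/(170.9514−92.0507) = 0.0000. V = [p*·0.0000 + (1−p*)·0.0000]/1.27 = 0.0000. B = V − Δ·S = 0.0000.
(3,2): S=222.0148. Δ = (V_up−V_dn)/(S_up−S_dn) = (30.0612−0.0000)/(317.4812−170.9514) = 0.2052. V = [p*·30.0612 + (1−p*)·0.0000]/1.27 = 17.9320. B = V − Δ·S = -27.6152.
(3,3): S=412.3132. Δ = (V_up−V_dn)/(S_up−S_dn) = (302.1879−30.0612)/(589.6079−317.4812) = 1.0000. V = [p*·302.1879 + (1−p*)·30.0612]/1.27 = 185.9982. B = V − Δ·S = -226.3150.
(2,0): S=83.5989. Δ = (V_up−V_dn)/(S_up−S_dn) = (0.0000−0.0000)/(119.5464−64.3712) = 0.0000. V = [p*·0.0000 + (1−p*)·0.0000]/1.27 = 0.0000. B = V − Δ·S = 0.0000.
(2,1): S=155.2551. Δ = (V_up−V_dn)/(S_up−S_dn) = (17.9320−0.0000)/(222.0148−119.5464) = 0.1750. V = [p*·17.9320 + (1−p*)·0.0000]/1.27 = 10.6967. B = V − Δ·S = -16.4729.
(2,2): S=288.3309. Δ = (V_up−V_dn)/(S_up−S_dn) = (185.9982−17.9320)/(412.3132−222.0148) = 0.8832. V = [p*·185.9982 + (1−p*)·17.9320]/1.27 = 114.3739. B = V − Δ·S = -140.2719.
(1,0): S=108.5700. Δ = (V_up−V_dn)/(S_up−S_dn) = (10.6967−0.0000)/(155.2551−83.5989) = 0.1493. V = [p*·10.6967 + (1−p*)·0.0000]/1.27 = 6.3808. B = V − Δ·S = -9.8264.
(1,1): S=201.6300. Δ = (V_up−V_dn)/(S_up−S_dn) = (114.3739−10.6967)/(288.3309−155.2551) = 0.7791. V = [p*·114.3739 + (1−p*)·10.6967]/1.27 = 70.2678. B = V − Δ·S = -86.8189.
(0,0): S=141.0000. Δ = (V_up−V_dn)/(S_up−S_dn) = (70.2678−6.3808)/(201.6300−108.5700) = 0.6865. V = [p*·70.2678 + (1−p*)·6.3808]/1.27 = 43.1339. B = V − Δ·S = -53.6646.
Self-financing check: at every node Δ·S+B equals the discounted successor values.

(0,0): Delta=0.6865 Bond=-53.6646
(1,0): Delta=0.1493 Bond=-9.8264
(1,1): Delta=0.7791 Bond=-86.8189
(2,0): Delta=0.0000 Bond=0.0000
(2,1): Delta=0.1750 Bond=-16.4729
(2,2): Delta=0.8832 Bond=-140.2719
(3,0): Delta=0.0000 Bond=0.0000
(3,1): Delta=0.0000 Bond=0.0000
(3,2): Delta=0.2052 Bond=-27.6152
(3,3): Delta=1.0000 Bond=-226.3150
V0=43.1339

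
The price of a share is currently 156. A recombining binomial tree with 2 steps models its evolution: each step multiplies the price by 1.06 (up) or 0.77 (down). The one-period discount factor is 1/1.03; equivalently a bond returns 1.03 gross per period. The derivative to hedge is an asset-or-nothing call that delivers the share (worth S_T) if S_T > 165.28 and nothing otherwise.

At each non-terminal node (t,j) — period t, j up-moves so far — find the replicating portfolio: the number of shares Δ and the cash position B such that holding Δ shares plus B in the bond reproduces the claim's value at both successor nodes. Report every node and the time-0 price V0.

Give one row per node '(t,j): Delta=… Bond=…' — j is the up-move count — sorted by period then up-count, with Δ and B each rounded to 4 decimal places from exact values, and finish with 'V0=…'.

(0,0): Delta=3.3725 Bond=-393.3054
(1,0): Delta=0.0000 Bond=0.0000
(1,1): Delta=3.6552 Bond=-451.8474
V0=132.8044

Under the risk-neutral measure, an up-move has probability p* = (R−d)/(u−d) = 0.8966 and values discount at R = 1.03.
Payoff layer (t=2): V(2,0)=0.0000, V(2,1)=0.0000, V(2,2)=175.2816
  t=1,j=0: stock 120.1200 → up 127.3272 (V=0.0000), down 92.4924 (V=0.0000). Price 0.0000; hedge Δ=0.0000, bond B=0.0000.
  t=1,j=1: stock 165.3600 → up 175.2816 (V=175.2816), down 127.3272 (V=0.0000). Price 152.5719; hedge Δ=3.6552, bond B=-451.8474.
  t=0,j=0: stock 156.0000 → up 165.3600 (V=152.5719), down 120.1200 (V=0.0000). Price 132.8044; hedge Δ=3.3725, bond B=-393.3054.
Check: Δ(0,0)·S0 + B(0,0) = 132.8044 = V0.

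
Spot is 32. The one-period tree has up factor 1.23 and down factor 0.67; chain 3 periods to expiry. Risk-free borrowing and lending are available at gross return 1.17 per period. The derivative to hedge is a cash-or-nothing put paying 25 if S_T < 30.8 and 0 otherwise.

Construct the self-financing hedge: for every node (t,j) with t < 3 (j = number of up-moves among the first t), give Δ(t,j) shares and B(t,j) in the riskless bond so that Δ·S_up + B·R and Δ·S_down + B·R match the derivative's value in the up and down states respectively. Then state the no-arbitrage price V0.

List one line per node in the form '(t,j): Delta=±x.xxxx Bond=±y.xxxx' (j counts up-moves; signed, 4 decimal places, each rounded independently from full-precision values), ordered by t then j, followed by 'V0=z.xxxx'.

(0,0): Delta=-0.1950 Bond=6.7387
(1,0): Delta=-1.5890 Bond=37.7719
(1,1): Delta=-0.1039 Bond=4.2978
(2,0): Delta=0.0000 Bond=21.3675
(2,1): Delta=-1.6929 Bond=46.9322
(2,2): Delta=0.0000 Bond=0.0000
V0=0.4992

Under the risk-neutral measure, an up-move has probability p* = (R−d)/(u−d) = 0.8929 and values discount at R = 1.17.
Terminal values V(3,·): V(3,0)=25.0000, V(3,1)=25.0000, V(3,2)=0.0000, V(3,3)=0.0000
Node (2,0) S=14.3648: V=(p*·25.0000+(1−p*)·25.0000)/1.17=21.3675; Δ=(25.0000−25.0000)/(17.6687−9.6244)=0.0000; B=V−Δ·S=21.3675
Node (2,1) S=26.3712: V=(p*·0.0000+(1−p*)·25.0000)/1.17=2.2894; Δ=(0.0000−25.0000)/(32.4366−17.6687)=-1.6929; B=V−Δ·S=46.9322
Node (2,2) S=48.4128: V=(p*·0.0000+(1−p*)·0.0000)/1.17=0.0000; Δ=(0.0000−0.0000)/(59.5477−32.4366)=0.0000; B=V−Δ·S=0.0000
Node (1,0) S=21.4400: V=(p*·2.2894+(1−p*)·21.3675)/1.17=3.7038; Δ=(2.2894−21.3675)/(26.3712−14.3648)=-1.5890; B=V−Δ·S=37.7719
Node (1,1) S=39.3600: V=(p*·0.0000+(1−p*)·2.2894)/1.17=0.2096; Δ=(0.0000−2.2894)/(48.4128−26.3712)=-0.1039; B=V−Δ·S=4.2978
Node (0,0) S=32.0000: V=(p*·0.2096+(1−p*)·3.7038)/1.17=0.4992; Δ=(0.2096−3.7038)/(39.3600−21.4400)=-0.1950; B=V−Δ·S=6.7387
Root portfolio cost Δ·32+B reproduces V0=0.4992.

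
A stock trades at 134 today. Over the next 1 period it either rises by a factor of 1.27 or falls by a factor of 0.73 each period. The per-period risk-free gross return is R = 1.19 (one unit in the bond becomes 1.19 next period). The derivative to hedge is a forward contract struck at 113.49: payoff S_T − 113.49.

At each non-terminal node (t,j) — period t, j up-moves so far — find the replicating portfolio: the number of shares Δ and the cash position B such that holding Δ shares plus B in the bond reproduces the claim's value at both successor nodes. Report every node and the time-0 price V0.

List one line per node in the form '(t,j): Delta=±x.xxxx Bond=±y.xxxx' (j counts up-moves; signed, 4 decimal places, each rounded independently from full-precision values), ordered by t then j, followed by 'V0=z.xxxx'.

(0,0): Delta=1.0000 Bond=-95.3697
V0=38.6303

The replicating-portfolio and risk-neutral prices coincide; use p* = (1.19−0.73)/(1.27−0.73) = 0.8519 for the latter.
Payoff layer (t=1): V(1,0)=-15.6700, V(1,1)=56.6900
Node (0,0) S=134.0000: V=(p*·56.6900+(1−p*)·-15.6700)/1.19=38.6303; Δ=(56.6900−-15.6700)/(170.1800−97.8200)=1.0000; B=V−Δ·S=-95.3697
Check: Δ(0,0)·S0 + B(0,0) = 38.6303 = V0.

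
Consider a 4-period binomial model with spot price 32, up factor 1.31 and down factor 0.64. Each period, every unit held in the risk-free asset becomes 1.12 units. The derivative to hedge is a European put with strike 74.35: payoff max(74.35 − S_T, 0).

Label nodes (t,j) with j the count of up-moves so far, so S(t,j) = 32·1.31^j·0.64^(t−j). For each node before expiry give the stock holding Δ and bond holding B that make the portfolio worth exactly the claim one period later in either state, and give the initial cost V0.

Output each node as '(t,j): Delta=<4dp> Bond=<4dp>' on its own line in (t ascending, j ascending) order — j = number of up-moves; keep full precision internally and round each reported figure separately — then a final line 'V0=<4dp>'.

(0,0): Delta=-0.7572 Bond=42.8109
(1,0): Delta=-1.0000 Bond=52.9209
(1,1): Delta=-0.7102 Bond=45.9799
(2,0): Delta=-1.0000 Bond=59.2714
(2,1): Delta=-1.0000 Bond=59.2714
(2,2): Delta=-0.6542 Bond=48.4204
(3,0): Delta=-1.0000 Bond=66.3839
(3,1): Delta=-1.0000 Bond=66.3839
(3,2): Delta=-1.0000 Bond=66.3839
(3,3): Delta=-0.5873 Bond=49.4202
V0=18.5806

Under the risk-neutral measure, an up-move has probability p* = (R−d)/(u−d) = 0.7164 and values discount at R = 1.12.
Terminal payoffs: V(4,0)=68.9813, V(4,1)=63.3609, V(4,2)=51.8567, V(4,3)=28.3091, V(4,4)=0.0000
  t=3,j=0: stock 8.3886 → up 10.9891 (V=63.3609), down 5.3687 (V=68.9813). Price 57.9953; hedge Δ=-1.0000, bond B=66.3839.
  t=3,j=1: stock 17.1704 → up 22.4933 (V=51.8567), down 10.9891 (V=63.3609). Price 49.2135; hedge Δ=-1.0000, bond B=66.3839.
  t=3,j=2: stock 35.1457 → up 46.0409 (V=28.3091), down 22.4933 (V=51.8567). Price 31.2382; hedge Δ=-1.0000, bond B=66.3839.
  t=3,j=3: stock 71.9389 → up 94.2400 (V=0.0000), down 46.0409 (V=28.3091). Price 7.1678; hedge Δ=-0.5873, bond B=49.4202.
  t=2,j=0: stock 13.1072 → up 17.1704 (V=49.2135), down 8.3886 (V=57.9953). Price 46.1642; hedge Δ=-1.0000, bond B=59.2714.
  t=2,j=1: stock 26.8288 → up 35.1457 (V=31.2382), down 17.1704 (V=49.2135). Price 32.4426; hedge Δ=-1.0000, bond B=59.2714.
  t=2,j=2: stock 54.9152 → up 71.9389 (V=7.1678), down 35.1457 (V=31.2382). Price 12.4944; hedge Δ=-0.6542, bond B=48.4204.
  t=1,j=0: stock 20.4800 → up 26.8288 (V=32.4426), down 13.1072 (V=46.1642). Price 32.4409; hedge Δ=-1.0000, bond B=52.9209.
  t=1,j=1: stock 41.9200 → up 54.9152 (V=12.4944), down 26.8288 (V=32.4426). Price 16.2066; hedge Δ=-0.7102, bond B=45.9799.
  t=0,j=0: stock 32.0000 → up 41.9200 (V=16.2066), down 20.4800 (V=32.4409). Price 18.5806; hedge Δ=-0.7572, bond B=42.8109.
Each (Δ,B) replicates both successor values, so the strategy is self-financing and V0 is arbitrage-free.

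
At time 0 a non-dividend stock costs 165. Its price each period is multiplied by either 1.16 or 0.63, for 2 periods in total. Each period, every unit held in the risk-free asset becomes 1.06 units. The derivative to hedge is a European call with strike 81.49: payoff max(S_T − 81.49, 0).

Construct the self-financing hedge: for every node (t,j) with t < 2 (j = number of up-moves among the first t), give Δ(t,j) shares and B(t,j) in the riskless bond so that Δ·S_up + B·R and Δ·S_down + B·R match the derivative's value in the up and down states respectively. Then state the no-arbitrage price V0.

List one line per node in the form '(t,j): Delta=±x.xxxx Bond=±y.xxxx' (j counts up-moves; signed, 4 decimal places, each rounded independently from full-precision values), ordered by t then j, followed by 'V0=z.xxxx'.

(0,0): Delta=0.9674 Bond=-66.6448
(1,0): Delta=0.7096 Bond=-43.8376
(1,1): Delta=1.0000 Bond=-76.8774
V0=92.9812

Under the risk-neutral measure, an up-move has probability p* = (R−d)/(u−d) = 0.8113 and values discount at R = 1.06.
Terminal payoffs: V(2,0)=0.0000, V(2,1)=39.0920, V(2,2)=140.5340
Node (1,0) S=103.9500: V=(p*·39.0920+(1−p*)·0.0000)/1.06=29.9209; Δ=(39.0920−0.0000)/(120.5820−65.4885)=0.7096; B=V−Δ·S=-43.8376
Node (1,1) S=191.4000: V=(p*·140.5340+(1−p*)·39.0920)/1.06=114.5226; Δ=(140.5340−39.0920)/(222.0240−120.5820)=1.0000; B=V−Δ·S=-76.8774
Node (0,0) S=165.0000: V=(p*·114.5226+(1−p*)·29.9209)/1.06=92.9812; Δ=(114.5226−29.9209)/(191.4000−103.9500)=0.9674; B=V−Δ·S=-66.6448
Each (Δ,B) replicates both successor values, so the strategy is self-financing and V0 is arbitrage-free.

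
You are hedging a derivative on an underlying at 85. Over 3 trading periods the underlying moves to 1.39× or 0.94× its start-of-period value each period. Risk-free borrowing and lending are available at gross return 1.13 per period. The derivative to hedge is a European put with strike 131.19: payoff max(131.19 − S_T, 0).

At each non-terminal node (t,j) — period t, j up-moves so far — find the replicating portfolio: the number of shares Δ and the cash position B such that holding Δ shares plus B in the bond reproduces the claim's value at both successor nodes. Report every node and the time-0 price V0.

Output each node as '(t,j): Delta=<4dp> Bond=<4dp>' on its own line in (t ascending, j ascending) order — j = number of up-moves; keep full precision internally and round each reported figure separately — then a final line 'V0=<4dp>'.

Since d<R<u, set p* = (R−d)/(u−d) = 0.4222; price each node as the discounted p*-expectation of its children.
Terminal payoffs: V(3,0)=60.5904, V(3,1)=26.7927, V(3,2)=0.0000, V(3,3)=0.0000
Node (2,0) S=75.1060: V=(p*·26.7927+(1−p*)·60.5904)/1.13=40.9913; Δ=(26.7927−60.5904)/(104.3973−70.5996)=-1.0000; B=V−Δ·S=116.0973
Node (2,1) S=111.0610: V=(p*·0.0000+(1−p*)·26.7927)/1.13=13.6993; Δ=(0.0000−26.7927)/(154.3748−104.3973)=-0.5361; B=V−Δ·S=73.2385
Node (2,2) S=164.2285: V=(p*·0.0000+(1−p*)·0.0000)/1.13=0.0000; Δ=(0.0000−0.0000)/(228.2776−154.3748)=0.0000; B=V−Δ·S=0.0000
Node (1,0) S=79.9000: V=(p*·13.6993+(1−p*)·40.9913)/1.13=26.0779; Δ=(13.6993−40.9913)/(111.0610−75.1060)=-0.7591; B=V−Δ·S=86.7269
Node (1,1) S=118.1500: V=(p*·0.0000+(1−p*)·13.6993)/1.13=7.0046; Δ=(0.0000−13.6993)/(164.2285−111.0610)=-0.2577; B=V−Δ·S=37.4474
Node (0,0) S=85.0000: V=(p*·7.0046+(1−p*)·26.0779)/1.13=15.9511; Δ=(7.0046−26.0779)/(118.1500−79.9000)=-0.4986; B=V−Δ·S=58.3363
Root portfolio cost Δ·85+B reproduces V0=15.9511.

(0,0): Delta=-0.4986 Bond=58.3363
(1,0): Delta=-0.7591 Bond=86.7269
(1,1): Delta=-0.2577 Bond=37.4474
(2,0): Delta=-1.0000 Bond=116.0973
(2,1): Delta=-0.5361 Bond=73.2385
(2,2): Delta=0.0000 Bond=0.0000
V0=15.9511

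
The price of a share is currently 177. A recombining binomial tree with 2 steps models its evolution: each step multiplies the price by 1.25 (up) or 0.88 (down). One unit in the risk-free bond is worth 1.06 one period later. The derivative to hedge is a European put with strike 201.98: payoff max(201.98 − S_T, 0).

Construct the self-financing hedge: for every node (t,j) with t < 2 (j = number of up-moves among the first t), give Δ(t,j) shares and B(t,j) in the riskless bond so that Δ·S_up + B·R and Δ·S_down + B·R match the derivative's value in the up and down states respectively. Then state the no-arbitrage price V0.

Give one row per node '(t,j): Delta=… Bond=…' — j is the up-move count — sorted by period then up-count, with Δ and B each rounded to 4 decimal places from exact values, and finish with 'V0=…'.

(0,0): Delta=-0.4773 Bond=102.9587
(1,0): Delta=-1.0000 Bond=190.5472
(1,1): Delta=-0.0889 Bond=23.2024
V0=18.4711

Risk-neutral probability p* = (R−d)/(u−d) = (1.06−0.88)/(1.25−0.88) = 0.4865.
Terminal payoffs: V(2,0)=64.9112, V(2,1)=7.2800, V(2,2)=0.0000
Node (1,0) S=155.7600: V=(p*·7.2800+(1−p*)·64.9112)/1.06=34.7872; Δ=(7.2800−64.9112)/(194.7000−137.0688)=-1.0000; B=V−Δ·S=190.5472
Node (1,1) S=221.2500: V=(p*·0.0000+(1−p*)·7.2800)/1.06=3.5268; Δ=(0.0000−7.2800)/(276.5625−194.7000)=-0.0889; B=V−Δ·S=23.2024
Node (0,0) S=177.0000: V=(p*·3.5268+(1−p*)·34.7872)/1.06=18.4711; Δ=(3.5268−34.7872)/(221.2500−155.7600)=-0.4773; B=V−Δ·S=102.9587
Root portfolio cost Δ·177+B reproduces V0=18.4711.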